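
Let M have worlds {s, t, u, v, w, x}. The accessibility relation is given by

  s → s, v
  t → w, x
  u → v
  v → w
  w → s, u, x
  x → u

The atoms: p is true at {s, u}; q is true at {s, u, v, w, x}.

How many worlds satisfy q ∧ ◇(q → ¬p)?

4

s: q is T, ◇(q → ¬p) is T. ✓
t: q is F, ◇(q → ¬p) is T. ✗
u: q is T, ◇(q → ¬p) is T. ✓
v: q is T, ◇(q → ¬p) is T. ✓
w: q is T, ◇(q → ¬p) is T. ✓
x: q is T, ◇(q → ¬p) is F. ✗
Satisfying worlds: {s, u, v, w}.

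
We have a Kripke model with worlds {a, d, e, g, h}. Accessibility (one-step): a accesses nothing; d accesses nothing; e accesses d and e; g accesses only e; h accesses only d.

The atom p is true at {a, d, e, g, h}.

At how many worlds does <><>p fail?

a: no successors, so <><>p fails. ✗
d: no successors, so <><>p fails. ✗
e: successors {d, e}; <>p there: d:F, e:T. ✓
g: successors {e}; <>p there: e:T. ✓
h: successors {d}; <>p there: d:F. ✗
Satisfying worlds: {e, g}.
So <><>p fails at the other 3 worlds.

3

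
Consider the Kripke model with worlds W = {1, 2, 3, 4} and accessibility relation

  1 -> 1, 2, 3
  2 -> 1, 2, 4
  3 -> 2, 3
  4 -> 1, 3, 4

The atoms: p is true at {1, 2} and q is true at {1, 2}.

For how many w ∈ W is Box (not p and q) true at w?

1: successors {1, 2, 3}; not p and q there: 1:F, 2:F, 3:F. ✗
2: successors {1, 2, 4}; not p and q there: 1:F, 2:F, 4:F. ✗
3: successors {2, 3}; not p and q there: 2:F, 3:F. ✗
4: successors {1, 3, 4}; not p and q there: 1:F, 3:F, 4:F. ✗
Satisfying worlds: ∅.

0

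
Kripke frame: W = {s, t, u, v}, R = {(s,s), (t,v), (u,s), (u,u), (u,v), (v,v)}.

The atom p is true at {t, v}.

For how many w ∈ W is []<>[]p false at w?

2

s: successors {s}; <>[]p there: s:F. ✗
t: successors {v}; <>[]p there: v:T. ✓
u: successors {s, u, v}; <>[]p there: s:F, u:T, v:T. ✗
v: successors {v}; <>[]p there: v:T. ✓
Satisfying worlds: {t, v}.
So []<>[]p fails at the other 2 worlds.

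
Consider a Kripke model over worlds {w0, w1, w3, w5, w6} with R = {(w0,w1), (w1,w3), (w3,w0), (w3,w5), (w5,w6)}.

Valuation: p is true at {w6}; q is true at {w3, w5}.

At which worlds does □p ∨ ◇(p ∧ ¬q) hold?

{w5, w6}

w0: □p is F, ◇(p ∧ ¬q) is F. ✗
w1: □p is F, ◇(p ∧ ¬q) is F. ✗
w3: □p is F, ◇(p ∧ ¬q) is F. ✗
w5: □p is T, ◇(p ∧ ¬q) is T. ✓
w6: □p is T, ◇(p ∧ ¬q) is F. ✓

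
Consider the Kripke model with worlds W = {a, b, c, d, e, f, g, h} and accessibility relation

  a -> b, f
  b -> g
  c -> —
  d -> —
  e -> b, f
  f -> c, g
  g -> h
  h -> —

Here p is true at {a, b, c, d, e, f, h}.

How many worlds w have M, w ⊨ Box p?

6

a: successors {b, f}; p there: b:T, f:T. ✓
b: successors {g}; p there: g:F. ✗
c: no successors, so Box p holds vacuously. ✓
d: no successors, so Box p holds vacuously. ✓
e: successors {b, f}; p there: b:T, f:T. ✓
f: successors {c, g}; p there: c:T, g:F. ✗
g: successors {h}; p there: h:T. ✓
h: no successors, so Box p holds vacuously. ✓
Satisfying worlds: {a, c, d, e, g, h}.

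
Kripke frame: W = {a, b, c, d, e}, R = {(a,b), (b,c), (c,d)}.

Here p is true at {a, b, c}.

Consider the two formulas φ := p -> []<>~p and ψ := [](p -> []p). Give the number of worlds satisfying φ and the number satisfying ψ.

For p -> []<>~p:
a: p is T, []<>~p is F. ✗
b: p is T, []<>~p is T. ✓
c: p is T, []<>~p is F. ✗
d: p is F, []<>~p is T. ✓
e: p is F, []<>~p is T. ✓
— 3 worlds.
For [](p -> []p):
a: successors {b}; p -> []p there: b:T. ✓
b: successors {c}; p -> []p there: c:F. ✗
c: successors {d}; p -> []p there: d:T. ✓
d: no successors, so [](p -> []p) holds vacuously. ✓
e: no successors, so [](p -> []p) holds vacuously. ✓
— 4 worlds.

3 and 4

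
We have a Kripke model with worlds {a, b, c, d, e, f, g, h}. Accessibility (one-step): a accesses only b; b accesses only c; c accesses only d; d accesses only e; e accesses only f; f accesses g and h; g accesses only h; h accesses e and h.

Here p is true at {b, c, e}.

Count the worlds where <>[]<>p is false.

6

a: successors {b}; []<>p there: b:F. ✗
b: successors {c}; []<>p there: c:T. ✓
c: successors {d}; []<>p there: d:F. ✗
d: successors {e}; []<>p there: e:F. ✗
e: successors {f}; []<>p there: f:F. ✗
f: successors {g, h}; []<>p there: g:T, h:F. ✓
g: successors {h}; []<>p there: h:F. ✗
h: successors {e, h}; []<>p there: e:F, h:F. ✗
Satisfying worlds: {b, f}.
So <>[]<>p fails at the other 6 worlds.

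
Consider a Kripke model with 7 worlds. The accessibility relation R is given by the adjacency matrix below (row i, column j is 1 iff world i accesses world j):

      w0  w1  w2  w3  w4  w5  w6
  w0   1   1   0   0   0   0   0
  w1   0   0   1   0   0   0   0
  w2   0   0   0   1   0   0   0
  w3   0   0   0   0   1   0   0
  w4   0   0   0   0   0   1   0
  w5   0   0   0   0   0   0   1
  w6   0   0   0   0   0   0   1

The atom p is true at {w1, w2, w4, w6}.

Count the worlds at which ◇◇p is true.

5

w0: successors {w0, w1}; ◇p there: w0:T, w1:T. ✓
w1: successors {w2}; ◇p there: w2:F. ✗
w2: successors {w3}; ◇p there: w3:T. ✓
w3: successors {w4}; ◇p there: w4:F. ✗
w4: successors {w5}; ◇p there: w5:T. ✓
w5: successors {w6}; ◇p there: w6:T. ✓
w6: successors {w6}; ◇p there: w6:T. ✓
Satisfying worlds: {w0, w2, w4, w5, w6}.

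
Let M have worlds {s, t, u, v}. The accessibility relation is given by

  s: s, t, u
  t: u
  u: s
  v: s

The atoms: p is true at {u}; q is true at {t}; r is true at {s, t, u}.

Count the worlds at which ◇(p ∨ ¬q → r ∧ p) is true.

s: successors {s, t, u}; p ∨ ¬q → r ∧ p there: s:F, t:T, u:T. ✓
t: successors {u}; p ∨ ¬q → r ∧ p there: u:T. ✓
u: successors {s}; p ∨ ¬q → r ∧ p there: s:F. ✗
v: successors {s}; p ∨ ¬q → r ∧ p there: s:F. ✗
Satisfying worlds: {s, t}.

2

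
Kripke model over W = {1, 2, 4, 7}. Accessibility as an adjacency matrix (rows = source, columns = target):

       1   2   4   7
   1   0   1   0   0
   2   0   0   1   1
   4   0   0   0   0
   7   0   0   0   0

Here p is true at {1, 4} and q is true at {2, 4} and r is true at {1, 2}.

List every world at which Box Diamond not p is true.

{1, 4, 7}

1: successors {2}; Diamond not p there: 2:T. ✓
2: successors {4, 7}; Diamond not p there: 4:F, 7:F. ✗
4: no successors, so Box Diamond not p holds vacuously. ✓
7: no successors, so Box Diamond not p holds vacuously. ✓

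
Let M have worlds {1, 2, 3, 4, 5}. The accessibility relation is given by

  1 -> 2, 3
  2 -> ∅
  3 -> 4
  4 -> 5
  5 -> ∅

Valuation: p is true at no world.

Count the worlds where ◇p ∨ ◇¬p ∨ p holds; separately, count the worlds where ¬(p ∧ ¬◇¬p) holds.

For ◇p ∨ ◇¬p ∨ p:
1: ◇p ∨ ◇¬p is T, p is F. ✓
2: ◇p ∨ ◇¬p is F, p is F. ✗
3: ◇p ∨ ◇¬p is T, p is F. ✓
4: ◇p ∨ ◇¬p is T, p is F. ✓
5: ◇p ∨ ◇¬p is F, p is F. ✗
— 3 worlds.
For ¬(p ∧ ¬◇¬p):
1: p ∧ ¬◇¬p is F. ✓
2: p ∧ ¬◇¬p is F. ✓
3: p ∧ ¬◇¬p is F. ✓
4: p ∧ ¬◇¬p is F. ✓
5: p ∧ ¬◇¬p is F. ✓
— 5 worlds.

3 and 5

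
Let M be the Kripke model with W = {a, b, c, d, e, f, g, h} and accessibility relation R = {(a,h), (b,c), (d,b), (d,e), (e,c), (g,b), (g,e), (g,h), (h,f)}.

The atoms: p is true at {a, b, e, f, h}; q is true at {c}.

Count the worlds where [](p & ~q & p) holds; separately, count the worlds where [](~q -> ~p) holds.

For [](p & ~q & p):
a: successors {h}; p & ~q & p there: h:T. ✓
b: successors {c}; p & ~q & p there: c:F. ✗
c: no successors, so [](p & ~q & p) holds vacuously. ✓
d: successors {b, e}; p & ~q & p there: b:T, e:T. ✓
e: successors {c}; p & ~q & p there: c:F. ✗
f: no successors, so [](p & ~q & p) holds vacuously. ✓
g: successors {b, e, h}; p & ~q & p there: b:T, e:T, h:T. ✓
h: successors {f}; p & ~q & p there: f:T. ✓
— 6 worlds.
For [](~q -> ~p):
a: successors {h}; ~q -> ~p there: h:F. ✗
b: successors {c}; ~q -> ~p there: c:T. ✓
c: no successors, so [](~q -> ~p) holds vacuously. ✓
d: successors {b, e}; ~q -> ~p there: b:F, e:F. ✗
e: successors {c}; ~q -> ~p there: c:T. ✓
f: no successors, so [](~q -> ~p) holds vacuously. ✓
g: successors {b, e, h}; ~q -> ~p there: b:F, e:F, h:F. ✗
h: successors {f}; ~q -> ~p there: f:F. ✗
— 4 worlds.

6 and 4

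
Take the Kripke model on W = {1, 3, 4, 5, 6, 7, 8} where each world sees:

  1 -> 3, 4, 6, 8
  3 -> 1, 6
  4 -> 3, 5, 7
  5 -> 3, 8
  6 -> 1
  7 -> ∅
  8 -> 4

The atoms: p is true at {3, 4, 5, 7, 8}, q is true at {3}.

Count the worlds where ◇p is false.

1: successors {3, 4, 6, 8}; p there: 3:T, 4:T, 6:F, 8:T. ✓
3: successors {1, 6}; p there: 1:F, 6:F. ✗
4: successors {3, 5, 7}; p there: 3:T, 5:T, 7:T. ✓
5: successors {3, 8}; p there: 3:T, 8:T. ✓
6: successors {1}; p there: 1:F. ✗
7: no successors, so ◇p fails. ✗
8: successors {4}; p there: 4:T. ✓
Satisfying worlds: {1, 4, 5, 8}.
So ◇p fails at the other 3 worlds.

3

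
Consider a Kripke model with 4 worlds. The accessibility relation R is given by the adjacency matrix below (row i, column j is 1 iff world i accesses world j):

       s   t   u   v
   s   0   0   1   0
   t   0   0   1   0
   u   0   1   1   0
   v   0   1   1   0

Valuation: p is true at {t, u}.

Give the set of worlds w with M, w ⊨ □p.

{s, t, u, v}

s: successors {u}; p there: u:T. ✓
t: successors {u}; p there: u:T. ✓
u: successors {t, u}; p there: t:T, u:T. ✓
v: successors {t, u}; p there: t:T, u:T. ✓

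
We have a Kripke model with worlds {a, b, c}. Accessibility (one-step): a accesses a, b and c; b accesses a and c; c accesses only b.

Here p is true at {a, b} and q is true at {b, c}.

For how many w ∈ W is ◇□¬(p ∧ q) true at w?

2

a: successors {a, b, c}; □¬(p ∧ q) there: a:F, b:T, c:F. ✓
b: successors {a, c}; □¬(p ∧ q) there: a:F, c:F. ✗
c: successors {b}; □¬(p ∧ q) there: b:T. ✓
Satisfying worlds: {a, c}.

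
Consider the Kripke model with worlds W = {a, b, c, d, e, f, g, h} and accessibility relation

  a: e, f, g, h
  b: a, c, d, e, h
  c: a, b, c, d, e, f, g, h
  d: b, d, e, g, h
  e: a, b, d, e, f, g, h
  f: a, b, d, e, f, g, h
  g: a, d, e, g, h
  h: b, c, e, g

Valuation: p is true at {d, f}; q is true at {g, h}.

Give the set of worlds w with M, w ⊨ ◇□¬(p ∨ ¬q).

a: successors {e, f, g, h}; □¬(p ∨ ¬q) there: e:F, f:F, g:F, h:F. ✗
b: successors {a, c, d, e, h}; □¬(p ∨ ¬q) there: a:F, c:F, d:F, e:F, h:F. ✗
c: successors {a, b, c, d, e, f, g, h}; □¬(p ∨ ¬q) there: a:F, b:F, c:F, d:F, e:F, f:F, g:F, h:F. ✗
d: successors {b, d, e, g, h}; □¬(p ∨ ¬q) there: b:F, d:F, e:F, g:F, h:F. ✗
e: successors {a, b, d, e, f, g, h}; □¬(p ∨ ¬q) there: a:F, b:F, d:F, e:F, f:F, g:F, h:F. ✗
f: successors {a, b, d, e, f, g, h}; □¬(p ∨ ¬q) there: a:F, b:F, d:F, e:F, f:F, g:F, h:F. ✗
g: successors {a, d, e, g, h}; □¬(p ∨ ¬q) there: a:F, d:F, e:F, g:F, h:F. ✗
h: successors {b, c, e, g}; □¬(p ∨ ¬q) there: b:F, c:F, e:F, g:F. ✗

∅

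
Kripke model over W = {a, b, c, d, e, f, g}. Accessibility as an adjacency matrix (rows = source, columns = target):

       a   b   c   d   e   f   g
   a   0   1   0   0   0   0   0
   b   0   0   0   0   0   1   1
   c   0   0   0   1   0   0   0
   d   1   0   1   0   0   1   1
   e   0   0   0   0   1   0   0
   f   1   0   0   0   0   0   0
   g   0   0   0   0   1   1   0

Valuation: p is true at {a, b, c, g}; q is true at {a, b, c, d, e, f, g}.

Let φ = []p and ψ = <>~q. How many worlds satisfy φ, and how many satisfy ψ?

For []p:
a: successors {b}; p there: b:T. ✓
b: successors {f, g}; p there: f:F, g:T. ✗
c: successors {d}; p there: d:F. ✗
d: successors {a, c, f, g}; p there: a:T, c:T, f:F, g:T. ✗
e: successors {e}; p there: e:F. ✗
f: successors {a}; p there: a:T. ✓
g: successors {e, f}; p there: e:F, f:F. ✗
— 2 worlds.
For <>~q:
a: successors {b}; ~q there: b:F. ✗
b: successors {f, g}; ~q there: f:F, g:F. ✗
c: successors {d}; ~q there: d:F. ✗
d: successors {a, c, f, g}; ~q there: a:F, c:F, f:F, g:F. ✗
e: successors {e}; ~q there: e:F. ✗
f: successors {a}; ~q there: a:F. ✗
g: successors {e, f}; ~q there: e:F, f:F. ✗
— 0 worlds.

2 and 0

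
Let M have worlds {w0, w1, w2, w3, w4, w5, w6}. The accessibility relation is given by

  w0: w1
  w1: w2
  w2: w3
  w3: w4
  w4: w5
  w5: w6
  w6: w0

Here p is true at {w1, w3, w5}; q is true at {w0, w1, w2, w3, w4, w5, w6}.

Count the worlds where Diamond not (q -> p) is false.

w0: successors {w1}; not (q -> p) there: w1:F. ✗
w1: successors {w2}; not (q -> p) there: w2:T. ✓
w2: successors {w3}; not (q -> p) there: w3:F. ✗
w3: successors {w4}; not (q -> p) there: w4:T. ✓
w4: successors {w5}; not (q -> p) there: w5:F. ✗
w5: successors {w6}; not (q -> p) there: w6:T. ✓
w6: successors {w0}; not (q -> p) there: w0:T. ✓
Satisfying worlds: {w1, w3, w5, w6}.
So Diamond not (q -> p) fails at the other 3 worlds.

3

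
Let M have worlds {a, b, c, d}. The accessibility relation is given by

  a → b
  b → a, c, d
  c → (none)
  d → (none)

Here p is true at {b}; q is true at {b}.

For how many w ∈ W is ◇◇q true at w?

a: successors {b}; ◇q there: b:F. ✗
b: successors {a, c, d}; ◇q there: a:T, c:F, d:F. ✓
c: no successors, so ◇◇q fails. ✗
d: no successors, so ◇◇q fails. ✗
Satisfying worlds: {b}.

1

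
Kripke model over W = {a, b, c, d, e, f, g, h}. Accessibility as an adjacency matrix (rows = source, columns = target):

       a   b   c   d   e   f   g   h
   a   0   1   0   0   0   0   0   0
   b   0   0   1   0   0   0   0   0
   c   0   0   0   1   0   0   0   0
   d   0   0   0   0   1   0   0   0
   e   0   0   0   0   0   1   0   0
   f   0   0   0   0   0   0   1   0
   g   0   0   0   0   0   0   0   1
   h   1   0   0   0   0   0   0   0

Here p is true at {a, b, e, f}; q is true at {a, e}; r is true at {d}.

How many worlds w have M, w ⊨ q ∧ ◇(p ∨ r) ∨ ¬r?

7

a: q ∧ ◇(p ∨ r) is T, ¬r is T. ✓
b: q ∧ ◇(p ∨ r) is F, ¬r is T. ✓
c: q ∧ ◇(p ∨ r) is F, ¬r is T. ✓
d: q ∧ ◇(p ∨ r) is F, ¬r is F. ✗
e: q ∧ ◇(p ∨ r) is T, ¬r is T. ✓
f: q ∧ ◇(p ∨ r) is F, ¬r is T. ✓
g: q ∧ ◇(p ∨ r) is F, ¬r is T. ✓
h: q ∧ ◇(p ∨ r) is F, ¬r is T. ✓
Satisfying worlds: {a, b, c, e, f, g, h}.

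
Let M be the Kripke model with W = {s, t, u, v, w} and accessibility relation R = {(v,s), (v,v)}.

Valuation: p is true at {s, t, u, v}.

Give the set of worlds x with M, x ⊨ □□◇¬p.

{s, t, u, w}

s: no successors, so □□◇¬p holds vacuously. ✓
t: no successors, so □□◇¬p holds vacuously. ✓
u: no successors, so □□◇¬p holds vacuously. ✓
v: successors {s, v}; □◇¬p there: s:T, v:F. ✗
w: no successors, so □□◇¬p holds vacuously. ✓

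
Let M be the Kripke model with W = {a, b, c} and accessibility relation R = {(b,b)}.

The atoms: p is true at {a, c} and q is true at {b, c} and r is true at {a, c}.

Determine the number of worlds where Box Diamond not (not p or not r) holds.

2

a: no successors, so Box Diamond not (not p or not r) holds vacuously. ✓
b: successors {b}; Diamond not (not p or not r) there: b:F. ✗
c: no successors, so Box Diamond not (not p or not r) holds vacuously. ✓
Satisfying worlds: {a, c}.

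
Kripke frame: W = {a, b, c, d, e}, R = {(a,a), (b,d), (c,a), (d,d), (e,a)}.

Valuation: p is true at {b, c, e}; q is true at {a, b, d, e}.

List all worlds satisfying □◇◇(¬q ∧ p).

∅

a: successors {a}; ◇◇(¬q ∧ p) there: a:F. ✗
b: successors {d}; ◇◇(¬q ∧ p) there: d:F. ✗
c: successors {a}; ◇◇(¬q ∧ p) there: a:F. ✗
d: successors {d}; ◇◇(¬q ∧ p) there: d:F. ✗
e: successors {a}; ◇◇(¬q ∧ p) there: a:F. ✗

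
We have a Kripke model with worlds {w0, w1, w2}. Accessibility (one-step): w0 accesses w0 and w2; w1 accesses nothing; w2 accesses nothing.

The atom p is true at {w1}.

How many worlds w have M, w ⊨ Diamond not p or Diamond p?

1

w0: Diamond not p is T, Diamond p is F. ✓
w1: Diamond not p is F, Diamond p is F. ✗
w2: Diamond not p is F, Diamond p is F. ✗
Satisfying worlds: {w0}.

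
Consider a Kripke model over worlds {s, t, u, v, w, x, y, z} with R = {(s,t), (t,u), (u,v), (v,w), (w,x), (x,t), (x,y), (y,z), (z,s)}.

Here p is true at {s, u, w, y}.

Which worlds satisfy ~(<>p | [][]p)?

s: <>p | [][]p is T. ✗
t: <>p | [][]p is T. ✗
u: <>p | [][]p is T. ✗
v: <>p | [][]p is T. ✗
w: <>p | [][]p is F. ✓
x: <>p | [][]p is T. ✗
y: <>p | [][]p is T. ✗
z: <>p | [][]p is T. ✗

{w}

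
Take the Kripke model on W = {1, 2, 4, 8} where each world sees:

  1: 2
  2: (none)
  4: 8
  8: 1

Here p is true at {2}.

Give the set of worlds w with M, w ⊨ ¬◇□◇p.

{2, 8}

1: ◇□◇p is T. ✗
2: ◇□◇p is F. ✓
4: ◇□◇p is T. ✗
8: ◇□◇p is F. ✓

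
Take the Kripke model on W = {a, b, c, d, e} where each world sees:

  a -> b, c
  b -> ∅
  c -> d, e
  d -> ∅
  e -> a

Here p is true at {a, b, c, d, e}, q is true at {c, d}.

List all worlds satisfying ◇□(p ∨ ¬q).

a: successors {b, c}; □(p ∨ ¬q) there: b:T, c:T. ✓
b: no successors, so ◇□(p ∨ ¬q) fails. ✗
c: successors {d, e}; □(p ∨ ¬q) there: d:T, e:T. ✓
d: no successors, so ◇□(p ∨ ¬q) fails. ✗
e: successors {a}; □(p ∨ ¬q) there: a:T. ✓

{a, c, e}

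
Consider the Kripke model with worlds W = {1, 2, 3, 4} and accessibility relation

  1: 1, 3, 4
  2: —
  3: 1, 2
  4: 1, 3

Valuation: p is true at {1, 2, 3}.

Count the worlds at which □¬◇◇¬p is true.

1

1: successors {1, 3, 4}; ¬◇◇¬p there: 1:F, 3:F, 4:F. ✗
2: no successors, so □¬◇◇¬p holds vacuously. ✓
3: successors {1, 2}; ¬◇◇¬p there: 1:F, 2:T. ✗
4: successors {1, 3}; ¬◇◇¬p there: 1:F, 3:F. ✗
Satisfying worlds: {2}.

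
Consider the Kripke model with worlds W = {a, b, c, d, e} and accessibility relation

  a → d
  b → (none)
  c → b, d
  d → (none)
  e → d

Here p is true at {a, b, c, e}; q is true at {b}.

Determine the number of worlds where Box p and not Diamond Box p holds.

a: Box p is F, not Diamond Box p is F. ✗
b: Box p is T, not Diamond Box p is T. ✓
c: Box p is F, not Diamond Box p is F. ✗
d: Box p is T, not Diamond Box p is T. ✓
e: Box p is F, not Diamond Box p is F. ✗
Satisfying worlds: {b, d}.

2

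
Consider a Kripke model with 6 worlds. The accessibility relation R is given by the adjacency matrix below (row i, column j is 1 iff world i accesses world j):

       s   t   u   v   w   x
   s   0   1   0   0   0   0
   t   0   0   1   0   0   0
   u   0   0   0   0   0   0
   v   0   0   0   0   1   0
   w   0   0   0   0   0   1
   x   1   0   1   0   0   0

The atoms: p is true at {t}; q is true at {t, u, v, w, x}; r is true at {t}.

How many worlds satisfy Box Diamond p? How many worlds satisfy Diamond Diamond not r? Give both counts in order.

For Box Diamond p:
s: successors {t}; Diamond p there: t:F. ✗
t: successors {u}; Diamond p there: u:F. ✗
u: no successors, so Box Diamond p holds vacuously. ✓
v: successors {w}; Diamond p there: w:F. ✗
w: successors {x}; Diamond p there: x:F. ✗
x: successors {s, u}; Diamond p there: s:T, u:F. ✗
— 1 world.
For Diamond Diamond not r:
s: successors {t}; Diamond not r there: t:T. ✓
t: successors {u}; Diamond not r there: u:F. ✗
u: no successors, so Diamond Diamond not r fails. ✗
v: successors {w}; Diamond not r there: w:T. ✓
w: successors {x}; Diamond not r there: x:T. ✓
x: successors {s, u}; Diamond not r there: s:F, u:F. ✗
— 3 worlds.

1 and 3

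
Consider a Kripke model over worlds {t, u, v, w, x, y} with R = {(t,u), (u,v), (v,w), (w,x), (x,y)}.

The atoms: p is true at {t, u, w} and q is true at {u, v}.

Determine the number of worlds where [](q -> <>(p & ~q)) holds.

t: successors {u}; q -> <>(p & ~q) there: u:F. ✗
u: successors {v}; q -> <>(p & ~q) there: v:T. ✓
v: successors {w}; q -> <>(p & ~q) there: w:T. ✓
w: successors {x}; q -> <>(p & ~q) there: x:T. ✓
x: successors {y}; q -> <>(p & ~q) there: y:T. ✓
y: no successors, so [](q -> <>(p & ~q)) holds vacuously. ✓
Satisfying worlds: {u, v, w, x, y}.

5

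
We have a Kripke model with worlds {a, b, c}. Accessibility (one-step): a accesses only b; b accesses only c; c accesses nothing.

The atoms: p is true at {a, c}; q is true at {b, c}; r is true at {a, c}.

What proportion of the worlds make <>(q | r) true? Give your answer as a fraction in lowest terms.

a: successors {b}; q | r there: b:T. ✓
b: successors {c}; q | r there: c:T. ✓
c: no successors, so <>(q | r) fails. ✗
That's 2 of 3 worlds, so 2/3.

2/3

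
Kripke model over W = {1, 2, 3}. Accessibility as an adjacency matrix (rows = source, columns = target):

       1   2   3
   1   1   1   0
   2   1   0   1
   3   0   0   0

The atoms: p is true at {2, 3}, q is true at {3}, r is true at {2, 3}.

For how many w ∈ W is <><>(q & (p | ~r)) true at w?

1

1: successors {1, 2}; <>(q & (p | ~r)) there: 1:F, 2:T. ✓
2: successors {1, 3}; <>(q & (p | ~r)) there: 1:F, 3:F. ✗
3: no successors, so <><>(q & (p | ~r)) fails. ✗
Satisfying worlds: {1}.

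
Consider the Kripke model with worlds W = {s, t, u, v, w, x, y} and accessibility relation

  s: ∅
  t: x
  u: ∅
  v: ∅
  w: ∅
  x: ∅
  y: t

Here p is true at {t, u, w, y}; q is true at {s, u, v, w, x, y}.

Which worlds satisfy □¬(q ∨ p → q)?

s: no successors, so □¬(q ∨ p → q) holds vacuously. ✓
t: successors {x}; ¬(q ∨ p → q) there: x:F. ✗
u: no successors, so □¬(q ∨ p → q) holds vacuously. ✓
v: no successors, so □¬(q ∨ p → q) holds vacuously. ✓
w: no successors, so □¬(q ∨ p → q) holds vacuously. ✓
x: no successors, so □¬(q ∨ p → q) holds vacuously. ✓
y: successors {t}; ¬(q ∨ p → q) there: t:T. ✓

{s, u, v, w, x, y}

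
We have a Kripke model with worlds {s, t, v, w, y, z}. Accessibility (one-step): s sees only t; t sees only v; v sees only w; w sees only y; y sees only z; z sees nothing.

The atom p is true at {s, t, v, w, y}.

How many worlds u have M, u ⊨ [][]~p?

3

s: successors {t}; []~p there: t:F. ✗
t: successors {v}; []~p there: v:F. ✗
v: successors {w}; []~p there: w:F. ✗
w: successors {y}; []~p there: y:T. ✓
y: successors {z}; []~p there: z:T. ✓
z: no successors, so [][]~p holds vacuously. ✓
Satisfying worlds: {w, y, z}.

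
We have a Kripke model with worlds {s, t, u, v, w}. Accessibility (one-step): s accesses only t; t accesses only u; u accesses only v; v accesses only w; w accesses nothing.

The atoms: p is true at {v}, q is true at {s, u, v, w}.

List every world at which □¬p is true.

{s, t, v, w}

s: successors {t}; ¬p there: t:T. ✓
t: successors {u}; ¬p there: u:T. ✓
u: successors {v}; ¬p there: v:F. ✗
v: successors {w}; ¬p there: w:T. ✓
w: no successors, so □¬p holds vacuously. ✓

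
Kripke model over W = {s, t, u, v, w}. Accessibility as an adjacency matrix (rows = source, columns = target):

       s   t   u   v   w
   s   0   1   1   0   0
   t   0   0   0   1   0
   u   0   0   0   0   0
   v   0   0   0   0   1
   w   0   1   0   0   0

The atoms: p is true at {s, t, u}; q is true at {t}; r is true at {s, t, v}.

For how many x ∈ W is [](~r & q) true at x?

s: successors {t, u}; ~r & q there: t:F, u:F. ✗
t: successors {v}; ~r & q there: v:F. ✗
u: no successors, so [](~r & q) holds vacuously. ✓
v: successors {w}; ~r & q there: w:F. ✗
w: successors {t}; ~r & q there: t:F. ✗
Satisfying worlds: {u}.

1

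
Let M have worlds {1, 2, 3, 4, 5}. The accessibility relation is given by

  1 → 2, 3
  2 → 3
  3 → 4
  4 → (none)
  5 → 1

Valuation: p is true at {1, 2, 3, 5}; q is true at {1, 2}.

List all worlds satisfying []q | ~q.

1: []q is F, ~q is F. ✗
2: []q is F, ~q is F. ✗
3: []q is F, ~q is T. ✓
4: []q is T, ~q is T. ✓
5: []q is T, ~q is T. ✓

{3, 4, 5}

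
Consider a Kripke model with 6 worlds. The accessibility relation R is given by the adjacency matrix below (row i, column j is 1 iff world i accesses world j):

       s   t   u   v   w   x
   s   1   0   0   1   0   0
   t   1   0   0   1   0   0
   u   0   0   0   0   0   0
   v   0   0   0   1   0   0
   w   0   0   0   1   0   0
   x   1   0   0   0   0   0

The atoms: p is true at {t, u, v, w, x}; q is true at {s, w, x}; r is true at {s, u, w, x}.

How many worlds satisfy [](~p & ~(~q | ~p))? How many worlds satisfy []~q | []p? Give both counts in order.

For [](~p & ~(~q | ~p)):
s: successors {s, v}; ~p & ~(~q | ~p) there: s:F, v:F. ✗
t: successors {s, v}; ~p & ~(~q | ~p) there: s:F, v:F. ✗
u: no successors, so [](~p & ~(~q | ~p)) holds vacuously. ✓
v: successors {v}; ~p & ~(~q | ~p) there: v:F. ✗
w: successors {v}; ~p & ~(~q | ~p) there: v:F. ✗
x: successors {s}; ~p & ~(~q | ~p) there: s:F. ✗
— 1 world.
For []~q | []p:
s: []~q is F, []p is F. ✗
t: []~q is F, []p is F. ✗
u: []~q is T, []p is T. ✓
v: []~q is T, []p is T. ✓
w: []~q is T, []p is T. ✓
x: []~q is F, []p is F. ✗
— 3 worlds.

1 and 3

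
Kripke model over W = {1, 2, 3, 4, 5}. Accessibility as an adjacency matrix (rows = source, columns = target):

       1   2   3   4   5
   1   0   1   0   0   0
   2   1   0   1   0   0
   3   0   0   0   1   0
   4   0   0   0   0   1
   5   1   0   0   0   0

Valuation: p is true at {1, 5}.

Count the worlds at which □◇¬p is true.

1: successors {2}; ◇¬p there: 2:T. ✓
2: successors {1, 3}; ◇¬p there: 1:T, 3:T. ✓
3: successors {4}; ◇¬p there: 4:F. ✗
4: successors {5}; ◇¬p there: 5:F. ✗
5: successors {1}; ◇¬p there: 1:T. ✓
Satisfying worlds: {1, 2, 5}.

3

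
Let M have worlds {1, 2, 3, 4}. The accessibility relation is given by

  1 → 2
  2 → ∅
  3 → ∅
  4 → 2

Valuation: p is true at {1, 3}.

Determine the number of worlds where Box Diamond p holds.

1: successors {2}; Diamond p there: 2:F. ✗
2: no successors, so Box Diamond p holds vacuously. ✓
3: no successors, so Box Diamond p holds vacuously. ✓
4: successors {2}; Diamond p there: 2:F. ✗
Satisfying worlds: {2, 3}.

2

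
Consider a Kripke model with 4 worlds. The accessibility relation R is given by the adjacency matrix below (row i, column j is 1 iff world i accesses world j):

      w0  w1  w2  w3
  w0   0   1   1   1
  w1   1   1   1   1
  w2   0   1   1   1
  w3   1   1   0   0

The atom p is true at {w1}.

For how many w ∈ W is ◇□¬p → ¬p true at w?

w0: ◇□¬p is F, ¬p is T. ✓
w1: ◇□¬p is F, ¬p is F. ✓
w2: ◇□¬p is F, ¬p is T. ✓
w3: ◇□¬p is F, ¬p is T. ✓
Satisfying worlds: {w0, w1, w2, w3}.

4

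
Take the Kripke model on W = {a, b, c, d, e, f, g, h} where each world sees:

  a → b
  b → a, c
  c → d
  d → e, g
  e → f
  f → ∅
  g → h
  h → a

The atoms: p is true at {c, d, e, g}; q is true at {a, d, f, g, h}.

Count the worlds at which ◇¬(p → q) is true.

a: successors {b}; ¬(p → q) there: b:F. ✗
b: successors {a, c}; ¬(p → q) there: a:F, c:T. ✓
c: successors {d}; ¬(p → q) there: d:F. ✗
d: successors {e, g}; ¬(p → q) there: e:T, g:F. ✓
e: successors {f}; ¬(p → q) there: f:F. ✗
f: no successors, so ◇¬(p → q) fails. ✗
g: successors {h}; ¬(p → q) there: h:F. ✗
h: successors {a}; ¬(p → q) there: a:F. ✗
Satisfying worlds: {b, d}.

2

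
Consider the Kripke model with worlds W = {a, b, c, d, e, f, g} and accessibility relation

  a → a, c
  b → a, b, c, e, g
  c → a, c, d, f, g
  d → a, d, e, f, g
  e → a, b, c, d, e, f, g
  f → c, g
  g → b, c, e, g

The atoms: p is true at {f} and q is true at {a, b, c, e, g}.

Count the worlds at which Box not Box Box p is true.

7

a: successors {a, c}; not Box Box p there: a:T, c:T. ✓
b: successors {a, b, c, e, g}; not Box Box p there: a:T, b:T, c:T, e:T, g:T. ✓
c: successors {a, c, d, f, g}; not Box Box p there: a:T, c:T, d:T, f:T, g:T. ✓
d: successors {a, d, e, f, g}; not Box Box p there: a:T, d:T, e:T, f:T, g:T. ✓
e: successors {a, b, c, d, e, f, g}; not Box Box p there: a:T, b:T, c:T, d:T, e:T, f:T, g:T. ✓
f: successors {c, g}; not Box Box p there: c:T, g:T. ✓
g: successors {b, c, e, g}; not Box Box p there: b:T, c:T, e:T, g:T. ✓
Satisfying worlds: {a, b, c, d, e, f, g}.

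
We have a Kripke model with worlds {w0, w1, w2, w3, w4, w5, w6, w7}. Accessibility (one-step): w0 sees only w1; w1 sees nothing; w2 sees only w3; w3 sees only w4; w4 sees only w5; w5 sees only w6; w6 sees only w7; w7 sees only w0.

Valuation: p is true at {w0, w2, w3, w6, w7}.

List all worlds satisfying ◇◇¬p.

{w2, w3, w7}

w0: successors {w1}; ◇¬p there: w1:F. ✗
w1: no successors, so ◇◇¬p fails. ✗
w2: successors {w3}; ◇¬p there: w3:T. ✓
w3: successors {w4}; ◇¬p there: w4:T. ✓
w4: successors {w5}; ◇¬p there: w5:F. ✗
w5: successors {w6}; ◇¬p there: w6:F. ✗
w6: successors {w7}; ◇¬p there: w7:F. ✗
w7: successors {w0}; ◇¬p there: w0:T. ✓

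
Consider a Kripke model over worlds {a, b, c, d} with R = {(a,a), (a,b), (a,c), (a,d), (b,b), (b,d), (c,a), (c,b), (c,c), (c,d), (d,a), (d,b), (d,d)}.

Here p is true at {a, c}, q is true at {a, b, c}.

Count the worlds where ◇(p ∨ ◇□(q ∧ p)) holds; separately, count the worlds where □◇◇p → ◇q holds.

For ◇(p ∨ ◇□(q ∧ p)):
a: successors {a, b, c, d}; p ∨ ◇□(q ∧ p) there: a:T, b:F, c:T, d:F. ✓
b: successors {b, d}; p ∨ ◇□(q ∧ p) there: b:F, d:F. ✗
c: successors {a, b, c, d}; p ∨ ◇□(q ∧ p) there: a:T, b:F, c:T, d:F. ✓
d: successors {a, b, d}; p ∨ ◇□(q ∧ p) there: a:T, b:F, d:F. ✓
— 3 worlds.
For □◇◇p → ◇q:
a: □◇◇p is T, ◇q is T. ✓
b: □◇◇p is T, ◇q is T. ✓
c: □◇◇p is T, ◇q is T. ✓
d: □◇◇p is T, ◇q is T. ✓
— 4 worlds.

3 and 4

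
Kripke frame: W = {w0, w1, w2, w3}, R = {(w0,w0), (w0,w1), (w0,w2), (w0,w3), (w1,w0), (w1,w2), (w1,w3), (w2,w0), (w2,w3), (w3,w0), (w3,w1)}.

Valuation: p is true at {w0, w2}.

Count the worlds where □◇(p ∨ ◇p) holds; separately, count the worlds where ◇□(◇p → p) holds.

4 and 0

For □◇(p ∨ ◇p):
w0: successors {w0, w1, w2, w3}; ◇(p ∨ ◇p) there: w0:T, w1:T, w2:T, w3:T. ✓
w1: successors {w0, w2, w3}; ◇(p ∨ ◇p) there: w0:T, w2:T, w3:T. ✓
w2: successors {w0, w3}; ◇(p ∨ ◇p) there: w0:T, w3:T. ✓
w3: successors {w0, w1}; ◇(p ∨ ◇p) there: w0:T, w1:T. ✓
— 4 worlds.
For ◇□(◇p → p):
w0: successors {w0, w1, w2, w3}; □(◇p → p) there: w0:F, w1:F, w2:F, w3:F. ✗
w1: successors {w0, w2, w3}; □(◇p → p) there: w0:F, w2:F, w3:F. ✗
w2: successors {w0, w3}; □(◇p → p) there: w0:F, w3:F. ✗
w3: successors {w0, w1}; □(◇p → p) there: w0:F, w1:F. ✗
— 0 worlds.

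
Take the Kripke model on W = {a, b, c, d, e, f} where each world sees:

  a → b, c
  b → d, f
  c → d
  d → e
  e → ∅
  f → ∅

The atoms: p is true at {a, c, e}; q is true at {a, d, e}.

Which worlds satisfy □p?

{d, e, f}

a: successors {b, c}; p there: b:F, c:T. ✗
b: successors {d, f}; p there: d:F, f:F. ✗
c: successors {d}; p there: d:F. ✗
d: successors {e}; p there: e:T. ✓
e: no successors, so □p holds vacuously. ✓
f: no successors, so □p holds vacuously. ✓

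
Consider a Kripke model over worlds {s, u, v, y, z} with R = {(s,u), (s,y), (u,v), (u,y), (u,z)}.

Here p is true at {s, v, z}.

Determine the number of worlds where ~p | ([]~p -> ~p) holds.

s: ~p is F, []~p -> ~p is F. ✗
u: ~p is T, []~p -> ~p is T. ✓
v: ~p is F, []~p -> ~p is F. ✗
y: ~p is T, []~p -> ~p is T. ✓
z: ~p is F, []~p -> ~p is F. ✗
Satisfying worlds: {u, y}.

2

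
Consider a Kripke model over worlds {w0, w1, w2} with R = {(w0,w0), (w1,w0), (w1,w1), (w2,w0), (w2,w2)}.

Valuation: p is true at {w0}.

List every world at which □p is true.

w0: successors {w0}; p there: w0:T. ✓
w1: successors {w0, w1}; p there: w0:T, w1:F. ✗
w2: successors {w0, w2}; p there: w0:T, w2:F. ✗

{w0}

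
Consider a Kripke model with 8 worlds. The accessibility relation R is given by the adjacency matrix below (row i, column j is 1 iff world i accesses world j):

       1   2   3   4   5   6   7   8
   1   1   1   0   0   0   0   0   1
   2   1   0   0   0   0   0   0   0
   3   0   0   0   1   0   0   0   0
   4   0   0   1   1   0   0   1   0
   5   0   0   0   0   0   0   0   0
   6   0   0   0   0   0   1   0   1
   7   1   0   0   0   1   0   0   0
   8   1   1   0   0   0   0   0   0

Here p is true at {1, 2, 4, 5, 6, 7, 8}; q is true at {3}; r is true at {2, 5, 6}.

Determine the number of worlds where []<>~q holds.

1: successors {1, 2, 8}; <>~q there: 1:T, 2:T, 8:T. ✓
2: successors {1}; <>~q there: 1:T. ✓
3: successors {4}; <>~q there: 4:T. ✓
4: successors {3, 4, 7}; <>~q there: 3:T, 4:T, 7:T. ✓
5: no successors, so []<>~q holds vacuously. ✓
6: successors {6, 8}; <>~q there: 6:T, 8:T. ✓
7: successors {1, 5}; <>~q there: 1:T, 5:F. ✗
8: successors {1, 2}; <>~q there: 1:T, 2:T. ✓
Satisfying worlds: {1, 2, 3, 4, 5, 6, 8}.

7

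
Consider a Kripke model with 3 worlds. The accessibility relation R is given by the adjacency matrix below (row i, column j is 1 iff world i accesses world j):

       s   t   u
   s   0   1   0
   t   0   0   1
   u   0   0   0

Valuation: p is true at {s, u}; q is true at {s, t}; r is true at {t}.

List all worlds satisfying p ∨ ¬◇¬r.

s: p is T, ¬◇¬r is T. ✓
t: p is F, ¬◇¬r is F. ✗
u: p is T, ¬◇¬r is T. ✓

{s, u}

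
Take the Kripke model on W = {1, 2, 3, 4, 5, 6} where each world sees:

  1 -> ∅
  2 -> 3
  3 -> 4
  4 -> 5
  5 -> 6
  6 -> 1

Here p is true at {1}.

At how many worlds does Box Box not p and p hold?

1: Box Box not p is T, p is T. ✓
2: Box Box not p is T, p is F. ✗
3: Box Box not p is T, p is F. ✗
4: Box Box not p is T, p is F. ✗
5: Box Box not p is F, p is F. ✗
6: Box Box not p is T, p is F. ✗
Satisfying worlds: {1}.

1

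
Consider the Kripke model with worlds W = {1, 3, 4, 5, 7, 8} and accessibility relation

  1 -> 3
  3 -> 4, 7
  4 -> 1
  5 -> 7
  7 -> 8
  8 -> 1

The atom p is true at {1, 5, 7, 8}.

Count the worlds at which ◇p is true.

1: successors {3}; p there: 3:F. ✗
3: successors {4, 7}; p there: 4:F, 7:T. ✓
4: successors {1}; p there: 1:T. ✓
5: successors {7}; p there: 7:T. ✓
7: successors {8}; p there: 8:T. ✓
8: successors {1}; p there: 1:T. ✓
Satisfying worlds: {3, 4, 5, 7, 8}.

5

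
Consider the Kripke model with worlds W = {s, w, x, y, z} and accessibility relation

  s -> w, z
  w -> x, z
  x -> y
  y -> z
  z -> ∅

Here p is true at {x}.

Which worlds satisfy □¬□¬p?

s: successors {w, z}; ¬□¬p there: w:T, z:F. ✗
w: successors {x, z}; ¬□¬p there: x:F, z:F. ✗
x: successors {y}; ¬□¬p there: y:F. ✗
y: successors {z}; ¬□¬p there: z:F. ✗
z: no successors, so □¬□¬p holds vacuously. ✓

{z}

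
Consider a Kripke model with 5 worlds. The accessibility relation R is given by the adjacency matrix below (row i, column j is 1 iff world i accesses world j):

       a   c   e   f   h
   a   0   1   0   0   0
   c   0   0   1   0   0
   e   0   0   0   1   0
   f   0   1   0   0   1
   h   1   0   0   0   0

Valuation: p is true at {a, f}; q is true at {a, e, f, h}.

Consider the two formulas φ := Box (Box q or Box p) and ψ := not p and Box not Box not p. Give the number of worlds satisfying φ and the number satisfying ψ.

3 and 1

For Box (Box q or Box p):
a: successors {c}; Box q or Box p there: c:T. ✓
c: successors {e}; Box q or Box p there: e:T. ✓
e: successors {f}; Box q or Box p there: f:F. ✗
f: successors {c, h}; Box q or Box p there: c:T, h:T. ✓
h: successors {a}; Box q or Box p there: a:F. ✗
— 3 worlds.
For not p and Box not Box not p:
a: not p is F, Box not Box not p is F. ✗
c: not p is T, Box not Box not p is T. ✓
e: not p is T, Box not Box not p is F. ✗
f: not p is F, Box not Box not p is F. ✗
h: not p is T, Box not Box not p is F. ✗
— 1 world.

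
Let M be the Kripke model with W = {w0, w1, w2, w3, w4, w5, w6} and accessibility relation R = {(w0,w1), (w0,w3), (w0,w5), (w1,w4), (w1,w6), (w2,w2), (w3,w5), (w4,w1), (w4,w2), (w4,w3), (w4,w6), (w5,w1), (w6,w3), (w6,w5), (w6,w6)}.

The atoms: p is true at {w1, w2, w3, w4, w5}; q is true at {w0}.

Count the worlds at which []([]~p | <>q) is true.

w0: successors {w1, w3, w5}; []~p | <>q there: w1:F, w3:F, w5:F. ✗
w1: successors {w4, w6}; []~p | <>q there: w4:F, w6:F. ✗
w2: successors {w2}; []~p | <>q there: w2:F. ✗
w3: successors {w5}; []~p | <>q there: w5:F. ✗
w4: successors {w1, w2, w3, w6}; []~p | <>q there: w1:F, w2:F, w3:F, w6:F. ✗
w5: successors {w1}; []~p | <>q there: w1:F. ✗
w6: successors {w3, w5, w6}; []~p | <>q there: w3:F, w5:F, w6:F. ✗
Satisfying worlds: ∅.

0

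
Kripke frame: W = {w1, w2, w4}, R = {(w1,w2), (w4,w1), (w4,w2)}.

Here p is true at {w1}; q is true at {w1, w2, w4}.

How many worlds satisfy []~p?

2

w1: successors {w2}; ~p there: w2:T. ✓
w2: no successors, so []~p holds vacuously. ✓
w4: successors {w1, w2}; ~p there: w1:F, w2:T. ✗
Satisfying worlds: {w1, w2}.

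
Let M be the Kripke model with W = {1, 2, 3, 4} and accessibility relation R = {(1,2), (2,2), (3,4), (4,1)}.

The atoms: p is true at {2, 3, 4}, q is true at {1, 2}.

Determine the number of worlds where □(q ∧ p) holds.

1: successors {2}; q ∧ p there: 2:T. ✓
2: successors {2}; q ∧ p there: 2:T. ✓
3: successors {4}; q ∧ p there: 4:F. ✗
4: successors {1}; q ∧ p there: 1:F. ✗
Satisfying worlds: {1, 2}.

2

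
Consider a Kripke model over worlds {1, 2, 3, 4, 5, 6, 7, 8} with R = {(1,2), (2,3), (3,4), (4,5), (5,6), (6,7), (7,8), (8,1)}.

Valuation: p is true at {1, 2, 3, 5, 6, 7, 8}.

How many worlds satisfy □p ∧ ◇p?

1: □p is T, ◇p is T. ✓
2: □p is T, ◇p is T. ✓
3: □p is F, ◇p is F. ✗
4: □p is T, ◇p is T. ✓
5: □p is T, ◇p is T. ✓
6: □p is T, ◇p is T. ✓
7: □p is T, ◇p is T. ✓
8: □p is T, ◇p is T. ✓
Satisfying worlds: {1, 2, 4, 5, 6, 7, 8}.

7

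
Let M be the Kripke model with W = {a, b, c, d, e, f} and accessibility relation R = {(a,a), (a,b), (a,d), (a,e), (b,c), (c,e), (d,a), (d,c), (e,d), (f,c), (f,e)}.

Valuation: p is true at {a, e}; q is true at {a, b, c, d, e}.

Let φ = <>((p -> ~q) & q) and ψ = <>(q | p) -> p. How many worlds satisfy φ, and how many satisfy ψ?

For <>((p -> ~q) & q):
a: successors {a, b, d, e}; (p -> ~q) & q there: a:F, b:T, d:T, e:F. ✓
b: successors {c}; (p -> ~q) & q there: c:T. ✓
c: successors {e}; (p -> ~q) & q there: e:F. ✗
d: successors {a, c}; (p -> ~q) & q there: a:F, c:T. ✓
e: successors {d}; (p -> ~q) & q there: d:T. ✓
f: successors {c, e}; (p -> ~q) & q there: c:T, e:F. ✓
— 5 worlds.
For <>(q | p) -> p:
a: <>(q | p) is T, p is T. ✓
b: <>(q | p) is T, p is F. ✗
c: <>(q | p) is T, p is F. ✗
d: <>(q | p) is T, p is F. ✗
e: <>(q | p) is T, p is T. ✓
f: <>(q | p) is T, p is F. ✗
— 2 worlds.

5 and 2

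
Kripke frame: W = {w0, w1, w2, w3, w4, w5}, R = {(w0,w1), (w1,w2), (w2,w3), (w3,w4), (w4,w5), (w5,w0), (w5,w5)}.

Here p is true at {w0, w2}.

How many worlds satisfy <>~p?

w0: successors {w1}; ~p there: w1:T. ✓
w1: successors {w2}; ~p there: w2:F. ✗
w2: successors {w3}; ~p there: w3:T. ✓
w3: successors {w4}; ~p there: w4:T. ✓
w4: successors {w5}; ~p there: w5:T. ✓
w5: successors {w0, w5}; ~p there: w0:F, w5:T. ✓
Satisfying worlds: {w0, w2, w3, w4, w5}.

5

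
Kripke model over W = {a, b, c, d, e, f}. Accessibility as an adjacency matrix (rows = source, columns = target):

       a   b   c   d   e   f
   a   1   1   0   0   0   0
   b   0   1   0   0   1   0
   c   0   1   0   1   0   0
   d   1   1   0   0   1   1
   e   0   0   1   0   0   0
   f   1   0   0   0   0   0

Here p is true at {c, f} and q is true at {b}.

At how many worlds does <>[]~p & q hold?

a: <>[]~p is T, q is F. ✗
b: <>[]~p is T, q is T. ✓
c: <>[]~p is T, q is F. ✗
d: <>[]~p is T, q is F. ✗
e: <>[]~p is T, q is F. ✗
f: <>[]~p is T, q is F. ✗
Satisfying worlds: {b}.

1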